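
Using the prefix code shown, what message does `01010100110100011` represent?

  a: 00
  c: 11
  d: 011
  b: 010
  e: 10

Read left to right; each codeword is recognised as soon as it completes (prefix code):
  010→b | 10→e | 10→e | 011→d | 010→b | 00→a | 11→c
Decoded message: beedbac

beedbac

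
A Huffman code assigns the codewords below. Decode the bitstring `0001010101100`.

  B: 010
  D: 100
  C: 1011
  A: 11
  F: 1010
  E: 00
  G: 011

EBFAE

Read left to right; each codeword is recognised as soon as it completes (prefix code):
  00→E | 010→B | 1010→F | 11→A | 00→E
Decoded message: EBFAE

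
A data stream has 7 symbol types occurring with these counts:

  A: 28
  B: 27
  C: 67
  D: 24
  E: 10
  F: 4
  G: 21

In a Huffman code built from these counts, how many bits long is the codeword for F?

5

Build the tree from the bottom:
combine F(4), E(10) → 14
combine 14, G(21) → 35
combine D(24), B(27) → 51
combine A(28), 35 → 63
combine 51, 63 → 114
combine C(67), 114 → 181
F sits 5 levels below the root, so its codeword is 5 bits.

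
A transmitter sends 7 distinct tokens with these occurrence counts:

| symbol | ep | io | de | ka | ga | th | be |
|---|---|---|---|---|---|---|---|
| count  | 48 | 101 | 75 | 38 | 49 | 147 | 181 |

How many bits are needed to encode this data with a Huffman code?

Greedily combine the two least-frequent nodes:
ka(38) + ep(48) → 86
ga(49) + de(75) → 124
86 + io(101) → 187
124 + th(147) → 271
be(181) + 187 → 368
271 + 368 → 639
The encoded length is the sum of every internal node's weight: 86 + 124 + 187 + 271 + 368 + 639 = 1675 bits.

1675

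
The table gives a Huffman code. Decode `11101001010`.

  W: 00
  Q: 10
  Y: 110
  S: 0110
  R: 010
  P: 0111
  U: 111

Read left to right; each codeword is recognised as soon as it completes (prefix code):
  111→U | 010→R | 010→R | 10→Q
Decoded message: URRQ

URRQ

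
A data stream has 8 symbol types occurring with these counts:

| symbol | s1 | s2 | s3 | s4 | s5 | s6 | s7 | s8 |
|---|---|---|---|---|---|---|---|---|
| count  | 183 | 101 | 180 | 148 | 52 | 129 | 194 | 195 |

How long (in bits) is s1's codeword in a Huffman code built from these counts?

3

Repeatedly merge the two smallest:
merge s5(52) and s2(101): 153
merge s6(129) and s4(148): 277
merge 153 and s3(180): 333
merge s1(183) and s7(194): 377
merge s8(195) and 277: 472
merge 333 and 377: 710
merge 472 and 710: 1182
s1 sits 3 levels below the root, so its codeword is 3 bits.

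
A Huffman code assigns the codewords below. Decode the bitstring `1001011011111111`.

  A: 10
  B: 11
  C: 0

ACABCBBBB

Read left to right; each codeword is recognised as soon as it completes (prefix code):
  10→A | 0→C | 10→A | 11→B | 0→C | 11→B | 11→B | 11→B | 11→B
Decoded message: ACABCBBBB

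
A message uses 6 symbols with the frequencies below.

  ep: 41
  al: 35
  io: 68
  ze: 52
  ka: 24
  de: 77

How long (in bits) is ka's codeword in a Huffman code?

3

Build the tree from the bottom:
ka(24) + al(35) → 59
ep(41) + ze(52) → 93
59 + io(68) → 127
de(77) + 93 → 170
127 + 170 → 297
ka's leaf is at depth 3, giving a 3-bit codeword.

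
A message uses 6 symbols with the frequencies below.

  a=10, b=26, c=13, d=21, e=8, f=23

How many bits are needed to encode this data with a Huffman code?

Merge the two smallest weights repeatedly:
merge e(8) and a(10): 18
merge c(13) and 18: 31
merge d(21) and f(23): 44
merge b(26) and 31: 57
merge 44 and 57: 101
The encoded length is the sum of every internal node's weight: 18 + 31 + 44 + 57 + 101 = 251 bits.

251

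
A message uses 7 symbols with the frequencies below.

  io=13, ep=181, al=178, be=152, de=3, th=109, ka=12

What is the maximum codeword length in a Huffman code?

Merge the two lowest-weight nodes at each step:
merge de(3) and ka(12): 15
merge io(13) and 15: 28
merge 28 and th(109): 137
merge 137 and be(152): 289
merge al(178) and ep(181): 359
merge 289 and 359: 648
The rarest symbols sit at the bottom; the longest codeword is 5 bits.

5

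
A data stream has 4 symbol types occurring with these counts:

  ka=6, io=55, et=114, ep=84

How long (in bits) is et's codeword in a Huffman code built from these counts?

Huffman merges, smallest pair first:
ka(6) + io(55) → 61
61 + ep(84) → 145
et(114) + 145 → 259
et sits one level below the root: a 1-bit codeword.

1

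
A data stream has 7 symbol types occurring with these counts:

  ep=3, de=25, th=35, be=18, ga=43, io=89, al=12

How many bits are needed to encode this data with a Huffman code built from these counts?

545

Merge the two smallest weights repeatedly:
ep(3) + al(12) → 15
15 + be(18) → 33
de(25) + 33 → 58
th(35) + ga(43) → 78
58 + 78 → 136
io(89) + 136 → 225
Each symbol's bit-cost is frequency × depth; summing gives 545 bits (equivalently 15 + 33 + 58 + 78 + 136 + 225).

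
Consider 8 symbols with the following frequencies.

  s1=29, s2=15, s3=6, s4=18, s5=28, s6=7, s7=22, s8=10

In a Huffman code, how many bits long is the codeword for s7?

Repeatedly merge the two smallest:
combine s3(6), s6(7) → 13
combine s8(10), 13 → 23
combine s2(15), s4(18) → 33
combine s7(22), 23 → 45
combine s5(28), s1(29) → 57
combine 33, 45 → 78
combine 57, 78 → 135
The subtree containing s7 is merged 3 times, so code length = 3.

3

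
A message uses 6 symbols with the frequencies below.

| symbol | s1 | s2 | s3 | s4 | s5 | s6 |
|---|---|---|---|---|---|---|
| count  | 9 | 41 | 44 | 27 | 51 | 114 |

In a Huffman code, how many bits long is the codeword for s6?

1

Huffman merges, smallest pair first:
s1(9) + s4(27) → 36
36 + s2(41) → 77
s3(44) + s5(51) → 95
77 + 95 → 172
s6(114) + 172 → 286
s6 is a child of the root — depth 1, so its codeword is a single bit.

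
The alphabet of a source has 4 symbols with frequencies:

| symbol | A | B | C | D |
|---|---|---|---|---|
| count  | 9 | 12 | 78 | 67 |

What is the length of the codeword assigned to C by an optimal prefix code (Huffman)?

Repeatedly merge the two smallest:
A(9) + B(12) → 21
21 + D(67) → 88
C(78) + 88 → 166
C is a child of the root — depth 1, so its codeword is a single bit.

1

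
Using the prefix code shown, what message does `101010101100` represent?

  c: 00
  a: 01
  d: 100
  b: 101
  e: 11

Read left to right; each codeword is recognised as soon as it completes (prefix code):
  101→b | 01→a | 01→a | 01→a | 100→d
Decoded message: baaad

baaad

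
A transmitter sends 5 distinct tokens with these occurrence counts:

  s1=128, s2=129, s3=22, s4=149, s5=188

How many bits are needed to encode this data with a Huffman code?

Merge the two smallest weights repeatedly:
merge s3(22) and s1(128): 150
merge s2(129) and s4(149): 278
merge 150 and s5(188): 338
merge 278 and 338: 616
Total encoded bits = sum of merged weights = 150 + 278 + 338 + 616 = 1382.

1382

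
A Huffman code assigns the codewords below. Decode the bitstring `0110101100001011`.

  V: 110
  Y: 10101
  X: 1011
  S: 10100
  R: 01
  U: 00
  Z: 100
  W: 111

Read left to right; each codeword is recognised as soon as it completes (prefix code):
  01→R | 10101→Y | 100→Z | 00→U | 1011→X
Decoded message: RYZUX

RYZUX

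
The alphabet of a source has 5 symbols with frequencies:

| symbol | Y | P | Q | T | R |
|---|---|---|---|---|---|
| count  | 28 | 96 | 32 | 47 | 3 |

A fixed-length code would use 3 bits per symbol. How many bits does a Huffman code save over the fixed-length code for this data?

Fixed-length: 3 bits × 206 symbols = 618 bits.
Huffman merges:
merge R(3) and Y(28): 31
merge 31 and Q(32): 63
merge T(47) and 63: 110
merge P(96) and 110: 206
Huffman total = 31 + 63 + 110 + 206 = 410 bits.
Saving = 618 − 410 = 208 bits.

208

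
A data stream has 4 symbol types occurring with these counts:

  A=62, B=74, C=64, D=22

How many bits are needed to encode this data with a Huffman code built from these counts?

444

Build the Huffman tree bottom-up:
merge D(22) and A(62): 84
merge C(64) and B(74): 138
merge 84 and 138: 222
Each symbol's bit-cost is frequency × depth; summing gives 444 bits (equivalently 84 + 138 + 222).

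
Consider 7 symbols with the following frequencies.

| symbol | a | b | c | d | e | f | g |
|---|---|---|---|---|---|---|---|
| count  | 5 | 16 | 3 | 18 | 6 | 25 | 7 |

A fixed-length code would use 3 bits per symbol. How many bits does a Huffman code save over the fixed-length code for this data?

38

Fixed-length: 3 bits × 80 symbols = 240 bits.
Huffman merges:
combine c(3), a(5) → 8
combine e(6), g(7) → 13
combine 8, 13 → 21
combine b(16), d(18) → 34
combine 21, f(25) → 46
combine 34, 46 → 80
Huffman total = 8 + 13 + 21 + 34 + 46 + 80 = 202 bits.
Saving = 240 − 202 = 38 bits.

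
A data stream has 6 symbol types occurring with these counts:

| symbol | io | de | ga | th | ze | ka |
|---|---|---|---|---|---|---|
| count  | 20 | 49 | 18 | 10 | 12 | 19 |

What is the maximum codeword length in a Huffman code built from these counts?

4

Merge the two lowest-weight nodes at each step:
th(10) + ze(12) → 22
ga(18) + ka(19) → 37
io(20) + 22 → 42
37 + 42 → 79
de(49) + 79 → 128
Maximum depth reached is 4.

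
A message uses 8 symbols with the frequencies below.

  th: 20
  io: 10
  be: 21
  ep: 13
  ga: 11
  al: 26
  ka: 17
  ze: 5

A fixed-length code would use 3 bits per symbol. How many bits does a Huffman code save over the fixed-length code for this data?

Fixed-length: 3 bits × 123 symbols = 369 bits.
Huffman merges:
combine ze(5), io(10) → 15
combine ga(11), ep(13) → 24
combine 15, ka(17) → 32
combine th(20), be(21) → 41
combine 24, al(26) → 50
combine 32, 41 → 73
combine 50, 73 → 123
Huffman total = 15 + 24 + 32 + 41 + 50 + 73 + 123 = 358 bits.
Saving = 369 − 358 = 11 bits.

11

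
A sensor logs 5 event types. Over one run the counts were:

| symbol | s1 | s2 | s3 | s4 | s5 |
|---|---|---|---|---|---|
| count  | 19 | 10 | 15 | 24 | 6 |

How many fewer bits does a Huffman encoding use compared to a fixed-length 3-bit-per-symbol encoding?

Fixed-length: 3 bits × 74 symbols = 222 bits.
Huffman merges:
combine s5(6), s2(10) → 16
combine s3(15), 16 → 31
combine s1(19), s4(24) → 43
combine 31, 43 → 74
Huffman total = 16 + 31 + 43 + 74 = 164 bits.
Saving = 222 − 164 = 58 bits.

58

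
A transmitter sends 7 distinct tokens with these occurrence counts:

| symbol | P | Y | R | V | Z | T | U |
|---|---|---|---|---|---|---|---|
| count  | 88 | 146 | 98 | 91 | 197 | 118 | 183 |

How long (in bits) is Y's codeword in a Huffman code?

Repeatedly merge the two smallest:
merge P(88) and V(91): 179
merge R(98) and T(118): 216
merge Y(146) and 179: 325
merge U(183) and Z(197): 380
merge 216 and 325: 541
merge 380 and 541: 921
Y's leaf is at depth 3, giving a 3-bit codeword.

3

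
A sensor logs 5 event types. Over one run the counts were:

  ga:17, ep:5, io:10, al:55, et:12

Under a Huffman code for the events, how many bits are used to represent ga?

2

Build the tree from the bottom:
ep(5) + io(10) → 15
et(12) + 15 → 27
ga(17) + 27 → 44
44 + al(55) → 99
The subtree containing ga is merged 2 times, so code length = 2.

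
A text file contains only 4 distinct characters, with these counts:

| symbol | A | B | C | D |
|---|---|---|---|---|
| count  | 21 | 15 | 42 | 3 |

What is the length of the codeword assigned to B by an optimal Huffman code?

Huffman merges, smallest pair first:
merge D(3) and B(15): 18
merge 18 and A(21): 39
merge 39 and C(42): 81
B sits 3 levels below the root, so its codeword is 3 bits.

3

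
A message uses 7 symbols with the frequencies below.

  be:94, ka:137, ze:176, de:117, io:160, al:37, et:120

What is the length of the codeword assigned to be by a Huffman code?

4

Huffman merges, smallest pair first:
merge al(37) and be(94): 131
merge de(117) and et(120): 237
merge 131 and ka(137): 268
merge io(160) and ze(176): 336
merge 237 and 268: 505
merge 336 and 505: 841
be's leaf is at depth 4, giving a 4-bit codeword.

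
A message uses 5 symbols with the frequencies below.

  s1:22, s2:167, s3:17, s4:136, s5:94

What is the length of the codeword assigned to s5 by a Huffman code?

3

Repeatedly merge the two smallest:
s3(17) + s1(22) → 39
39 + s5(94) → 133
133 + s4(136) → 269
s2(167) + 269 → 436
s5's leaf is at depth 3, giving a 3-bit codeword.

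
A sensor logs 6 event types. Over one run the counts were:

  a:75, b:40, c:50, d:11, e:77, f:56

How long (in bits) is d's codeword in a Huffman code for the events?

Build the tree from the bottom:
combine d(11), b(40) → 51
combine c(50), 51 → 101
combine f(56), a(75) → 131
combine e(77), 101 → 178
combine 131, 178 → 309
d's leaf is at depth 4, giving a 4-bit codeword.

4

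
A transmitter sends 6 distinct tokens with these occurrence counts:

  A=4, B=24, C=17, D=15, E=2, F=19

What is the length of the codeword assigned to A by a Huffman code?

Build the tree from the bottom:
merge E(2) and A(4): 6
merge 6 and D(15): 21
merge C(17) and F(19): 36
merge 21 and B(24): 45
merge 36 and 45: 81
A's leaf is at depth 4, giving a 4-bit codeword.

4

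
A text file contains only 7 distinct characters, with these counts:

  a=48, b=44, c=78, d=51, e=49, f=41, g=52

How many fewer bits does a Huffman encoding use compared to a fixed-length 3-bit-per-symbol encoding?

78

Fixed-length: 3 bits × 363 symbols = 1089 bits.
Huffman merges:
merge f(41) and b(44): 85
merge a(48) and e(49): 97
merge d(51) and g(52): 103
merge c(78) and 85: 163
merge 97 and 103: 200
merge 163 and 200: 363
Huffman total = 85 + 97 + 103 + 163 + 200 + 363 = 1011 bits.
Saving = 1089 − 1011 = 78 bits.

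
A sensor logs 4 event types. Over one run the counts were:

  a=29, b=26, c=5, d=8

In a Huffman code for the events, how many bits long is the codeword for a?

Repeatedly merge the two smallest:
c(5) + d(8) → 13
13 + b(26) → 39
a(29) + 39 → 68
a is a child of the root — depth 1, so its codeword is a single bit.

1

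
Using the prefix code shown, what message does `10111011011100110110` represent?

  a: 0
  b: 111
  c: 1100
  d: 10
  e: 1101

dbaeced

Read left to right; each codeword is recognised as soon as it completes (prefix code):
  10→d | 111→b | 0→a | 1101→e | 1100→c | 1101→e | 10→d
Decoded message: dbaeced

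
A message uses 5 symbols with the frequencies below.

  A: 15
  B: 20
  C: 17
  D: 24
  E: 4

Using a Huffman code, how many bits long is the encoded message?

179

Build the Huffman tree bottom-up:
E(4) + A(15) → 19
C(17) + 19 → 36
B(20) + D(24) → 44
36 + 44 → 80
The encoded length is the sum of every internal node's weight: 19 + 36 + 44 + 80 = 179 bits.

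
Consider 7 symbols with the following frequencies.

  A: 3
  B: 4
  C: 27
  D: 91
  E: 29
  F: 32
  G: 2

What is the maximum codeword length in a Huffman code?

5

Merge the two lowest-weight nodes at each step:
G(2) + A(3) → 5
B(4) + 5 → 9
9 + C(27) → 36
E(29) + F(32) → 61
36 + 61 → 97
D(91) + 97 → 188
The first pair merged (G, A) ends up deepest, at depth 5.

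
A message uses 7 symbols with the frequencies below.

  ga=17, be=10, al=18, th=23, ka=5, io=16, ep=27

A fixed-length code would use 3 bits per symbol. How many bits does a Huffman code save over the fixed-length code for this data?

Fixed-length: 3 bits × 116 symbols = 348 bits.
Huffman merges:
ka(5) + be(10) → 15
15 + io(16) → 31
ga(17) + al(18) → 35
th(23) + ep(27) → 50
31 + 35 → 66
50 + 66 → 116
Huffman total = 15 + 31 + 35 + 50 + 66 + 116 = 313 bits.
Saving = 348 − 313 = 35 bits.

35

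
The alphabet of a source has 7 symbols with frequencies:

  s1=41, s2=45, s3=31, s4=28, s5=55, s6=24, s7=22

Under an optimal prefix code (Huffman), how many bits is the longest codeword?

3

Merge the two lowest-weight nodes at each step:
s7(22) + s6(24) → 46
s4(28) + s3(31) → 59
s1(41) + s2(45) → 86
46 + s5(55) → 101
59 + 86 → 145
101 + 145 → 246
Maximum depth reached is 3.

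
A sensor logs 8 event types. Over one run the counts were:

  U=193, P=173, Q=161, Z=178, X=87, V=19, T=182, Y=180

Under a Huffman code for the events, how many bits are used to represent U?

Build the tree from the bottom:
V(19) + X(87) → 106
106 + Q(161) → 267
P(173) + Z(178) → 351
Y(180) + T(182) → 362
U(193) + 267 → 460
351 + 362 → 713
460 + 713 → 1173
The subtree containing U is merged 2 times, so code length = 2.

2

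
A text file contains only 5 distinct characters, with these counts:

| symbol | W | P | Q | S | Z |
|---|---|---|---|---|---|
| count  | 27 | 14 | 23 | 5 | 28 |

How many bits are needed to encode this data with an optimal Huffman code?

Greedily combine the two least-frequent nodes:
combine S(5), P(14) → 19
combine 19, Q(23) → 42
combine W(27), Z(28) → 55
combine 42, 55 → 97
Total encoded bits = sum of merged weights = 19 + 42 + 55 + 97 = 213.

213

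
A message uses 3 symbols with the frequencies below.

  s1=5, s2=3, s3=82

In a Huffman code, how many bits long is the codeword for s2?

2

Huffman merges, smallest pair first:
merge s2(3) and s1(5): 8
merge 8 and s3(82): 90
The subtree containing s2 is merged 2 times, so code length = 2.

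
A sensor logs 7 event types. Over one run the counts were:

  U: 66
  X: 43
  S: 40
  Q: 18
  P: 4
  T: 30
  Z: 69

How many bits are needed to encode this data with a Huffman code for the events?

697

Merge the two smallest weights repeatedly:
P(4) + Q(18) → 22
22 + T(30) → 52
S(40) + X(43) → 83
52 + U(66) → 118
Z(69) + 83 → 152
118 + 152 → 270
Each symbol's bit-cost is frequency × depth; summing gives 697 bits (equivalently 22 + 52 + 83 + 118 + 152 + 270).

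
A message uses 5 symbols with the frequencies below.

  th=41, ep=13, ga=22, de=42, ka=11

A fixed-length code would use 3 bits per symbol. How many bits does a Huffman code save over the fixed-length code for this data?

Fixed-length: 3 bits × 129 symbols = 387 bits.
Huffman merges:
ka(11) + ep(13) → 24
ga(22) + 24 → 46
th(41) + de(42) → 83
46 + 83 → 129
Huffman total = 24 + 46 + 83 + 129 = 282 bits.
Saving = 387 − 282 = 105 bits.

105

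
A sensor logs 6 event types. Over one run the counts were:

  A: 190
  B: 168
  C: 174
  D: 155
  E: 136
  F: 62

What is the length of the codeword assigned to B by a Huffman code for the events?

Huffman merges, smallest pair first:
combine F(62), E(136) → 198
combine D(155), B(168) → 323
combine C(174), A(190) → 364
combine 198, 323 → 521
combine 364, 521 → 885
The subtree containing B is merged 3 times, so code length = 3.

3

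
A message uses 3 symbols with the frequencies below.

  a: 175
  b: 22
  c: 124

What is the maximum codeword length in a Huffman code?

2

Merge the two lowest-weight nodes at each step:
combine b(22), c(124) → 146
combine 146, a(175) → 321
The rarest symbols sit at the bottom; the longest codeword is 2 bits.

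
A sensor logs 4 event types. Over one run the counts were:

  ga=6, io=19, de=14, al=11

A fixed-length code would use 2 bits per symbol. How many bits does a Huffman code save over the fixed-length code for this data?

Fixed-length: 2 bits × 50 symbols = 100 bits.
Huffman merges:
merge ga(6) and al(11): 17
merge de(14) and 17: 31
merge io(19) and 31: 50
Huffman total = 17 + 31 + 50 = 98 bits.
Saving = 100 − 98 = 2 bits.

2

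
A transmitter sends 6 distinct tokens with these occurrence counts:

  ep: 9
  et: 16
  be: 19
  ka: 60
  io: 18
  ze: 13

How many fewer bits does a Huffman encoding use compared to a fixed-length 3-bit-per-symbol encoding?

Fixed-length: 3 bits × 135 symbols = 405 bits.
Huffman merges:
ep(9) + ze(13) → 22
et(16) + io(18) → 34
be(19) + 22 → 41
34 + 41 → 75
ka(60) + 75 → 135
Huffman total = 22 + 34 + 41 + 75 + 135 = 307 bits.
Saving = 405 − 307 = 98 bits.

98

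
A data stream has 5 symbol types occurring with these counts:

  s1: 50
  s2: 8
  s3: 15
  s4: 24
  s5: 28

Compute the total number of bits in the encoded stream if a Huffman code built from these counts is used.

Greedily combine the two least-frequent nodes:
s2(8) + s3(15) → 23
23 + s4(24) → 47
s5(28) + 47 → 75
s1(50) + 75 → 125
Total encoded bits = sum of merged weights = 23 + 47 + 75 + 125 = 270.

270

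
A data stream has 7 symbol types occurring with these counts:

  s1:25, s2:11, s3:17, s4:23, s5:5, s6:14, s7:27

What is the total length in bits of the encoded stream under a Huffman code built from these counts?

Build the Huffman tree bottom-up:
combine s5(5), s2(11) → 16
combine s6(14), 16 → 30
combine s3(17), s4(23) → 40
combine s1(25), s7(27) → 52
combine 30, 40 → 70
combine 52, 70 → 122
The encoded length is the sum of every internal node's weight: 16 + 30 + 40 + 52 + 70 + 122 = 330 bits.

330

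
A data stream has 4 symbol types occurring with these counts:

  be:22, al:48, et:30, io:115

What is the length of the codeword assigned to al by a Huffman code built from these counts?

Build the tree from the bottom:
be(22) + et(30) → 52
al(48) + 52 → 100
100 + io(115) → 215
al sits 2 levels below the root, so its codeword is 2 bits.

2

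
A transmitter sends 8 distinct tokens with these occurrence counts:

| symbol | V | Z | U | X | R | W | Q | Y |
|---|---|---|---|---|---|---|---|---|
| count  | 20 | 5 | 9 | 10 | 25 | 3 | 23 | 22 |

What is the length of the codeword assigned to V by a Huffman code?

3

Huffman merges, smallest pair first:
W(3) + Z(5) → 8
8 + U(9) → 17
X(10) + 17 → 27
V(20) + Y(22) → 42
Q(23) + R(25) → 48
27 + 42 → 69
48 + 69 → 117
The subtree containing V is merged 3 times, so code length = 3.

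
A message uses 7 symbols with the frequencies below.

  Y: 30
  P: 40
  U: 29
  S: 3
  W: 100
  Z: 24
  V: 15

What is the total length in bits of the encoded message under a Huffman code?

Greedily combine the two least-frequent nodes:
combine S(3), V(15) → 18
combine 18, Z(24) → 42
combine U(29), Y(30) → 59
combine P(40), 42 → 82
combine 59, 82 → 141
combine W(100), 141 → 241
Total encoded bits = sum of merged weights = 18 + 42 + 59 + 82 + 141 + 241 = 583.

583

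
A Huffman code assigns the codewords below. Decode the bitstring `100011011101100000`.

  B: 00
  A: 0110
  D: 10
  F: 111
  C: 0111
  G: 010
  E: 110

DBEFABB

Read left to right; each codeword is recognised as soon as it completes (prefix code):
  10→D | 00→B | 110→E | 111→F | 0110→A | 00→B | 00→B
Decoded message: DBEFABB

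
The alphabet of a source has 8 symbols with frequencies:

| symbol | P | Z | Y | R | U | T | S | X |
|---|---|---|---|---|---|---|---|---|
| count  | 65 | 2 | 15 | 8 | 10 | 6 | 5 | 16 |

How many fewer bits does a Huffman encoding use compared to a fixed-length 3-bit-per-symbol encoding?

Fixed-length: 3 bits × 127 symbols = 381 bits.
Huffman merges:
combine Z(2), S(5) → 7
combine T(6), 7 → 13
combine R(8), U(10) → 18
combine 13, Y(15) → 28
combine X(16), 18 → 34
combine 28, 34 → 62
combine 62, P(65) → 127
Huffman total = 7 + 13 + 18 + 28 + 34 + 62 + 127 = 289 bits.
Saving = 381 − 289 = 92 bits.

92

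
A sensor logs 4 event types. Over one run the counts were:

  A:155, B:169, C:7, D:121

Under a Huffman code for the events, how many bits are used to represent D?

3

Build the tree from the bottom:
C(7) + D(121) → 128
128 + A(155) → 283
B(169) + 283 → 452
D sits 3 levels below the root, so its codeword is 3 bits.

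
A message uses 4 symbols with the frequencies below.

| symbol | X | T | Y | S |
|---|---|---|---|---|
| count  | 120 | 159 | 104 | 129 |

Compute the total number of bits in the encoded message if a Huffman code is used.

Merge the two smallest weights repeatedly:
Y(104) + X(120) → 224
S(129) + T(159) → 288
224 + 288 → 512
Total encoded bits = sum of merged weights = 224 + 288 + 512 = 1024.

1024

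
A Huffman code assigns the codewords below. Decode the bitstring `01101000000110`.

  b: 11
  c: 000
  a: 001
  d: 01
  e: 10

deecae

Read left to right; each codeword is recognised as soon as it completes (prefix code):
  01→d | 10→e | 10→e | 000→c | 001→a | 10→e
Decoded message: deecae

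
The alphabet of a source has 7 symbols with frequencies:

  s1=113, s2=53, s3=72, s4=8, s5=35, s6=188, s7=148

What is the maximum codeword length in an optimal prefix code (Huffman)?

5

Merge the two lowest-weight nodes at each step:
s4(8) + s5(35) → 43
43 + s2(53) → 96
s3(72) + 96 → 168
s1(113) + s7(148) → 261
168 + s6(188) → 356
261 + 356 → 617
The first pair merged (s4, s5) ends up deepest, at depth 5.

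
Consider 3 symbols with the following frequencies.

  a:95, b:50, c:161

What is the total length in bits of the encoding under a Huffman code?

Merge the two smallest weights repeatedly:
merge b(50) and a(95): 145
merge 145 and c(161): 306
The encoded length is the sum of every internal node's weight: 145 + 306 = 451 bits.

451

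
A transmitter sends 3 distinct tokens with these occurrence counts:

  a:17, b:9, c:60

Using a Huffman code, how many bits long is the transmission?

Greedily combine the two least-frequent nodes:
combine b(9), a(17) → 26
combine 26, c(60) → 86
Each symbol's bit-cost is frequency × depth; summing gives 112 bits (equivalently 26 + 86).

112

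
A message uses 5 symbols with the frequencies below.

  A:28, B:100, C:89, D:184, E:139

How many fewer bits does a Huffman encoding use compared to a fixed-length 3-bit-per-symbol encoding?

423

Fixed-length: 3 bits × 540 symbols = 1620 bits.
Huffman merges:
A(28) + C(89) → 117
B(100) + 117 → 217
E(139) + D(184) → 323
217 + 323 → 540
Huffman total = 117 + 217 + 323 + 540 = 1197 bits.
Saving = 1620 − 1197 = 423 bits.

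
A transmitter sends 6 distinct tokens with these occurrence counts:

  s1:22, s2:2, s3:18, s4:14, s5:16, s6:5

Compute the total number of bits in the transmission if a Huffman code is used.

Greedily combine the two least-frequent nodes:
combine s2(2), s6(5) → 7
combine 7, s4(14) → 21
combine s5(16), s3(18) → 34
combine 21, s1(22) → 43
combine 34, 43 → 77
The encoded length is the sum of every internal node's weight: 7 + 21 + 34 + 43 + 77 = 182 bits.

182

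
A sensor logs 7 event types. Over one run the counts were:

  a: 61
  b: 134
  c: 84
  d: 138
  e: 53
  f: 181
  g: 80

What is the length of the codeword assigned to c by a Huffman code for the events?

Repeatedly merge the two smallest:
e(53) + a(61) → 114
g(80) + c(84) → 164
114 + b(134) → 248
d(138) + 164 → 302
f(181) + 248 → 429
302 + 429 → 731
The subtree containing c is merged 3 times, so code length = 3.

3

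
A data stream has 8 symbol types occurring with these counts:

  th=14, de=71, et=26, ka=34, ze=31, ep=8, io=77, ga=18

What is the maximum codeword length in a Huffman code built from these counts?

Merge the two lowest-weight nodes at each step:
combine ep(8), th(14) → 22
combine ga(18), 22 → 40
combine et(26), ze(31) → 57
combine ka(34), 40 → 74
combine 57, de(71) → 128
combine 74, io(77) → 151
combine 128, 151 → 279
The first pair merged (ep, th) ends up deepest, at depth 5.

5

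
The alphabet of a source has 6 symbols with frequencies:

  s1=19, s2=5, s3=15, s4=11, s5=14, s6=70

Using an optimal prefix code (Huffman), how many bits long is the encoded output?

Merge the two smallest weights repeatedly:
merge s2(5) and s4(11): 16
merge s5(14) and s3(15): 29
merge 16 and s1(19): 35
merge 29 and 35: 64
merge 64 and s6(70): 134
Each symbol's bit-cost is frequency × depth; summing gives 278 bits (equivalently 16 + 29 + 35 + 64 + 134).

278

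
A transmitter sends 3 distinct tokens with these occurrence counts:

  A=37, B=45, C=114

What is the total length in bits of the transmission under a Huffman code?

278

Greedily combine the two least-frequent nodes:
merge A(37) and B(45): 82
merge 82 and C(114): 196
Total encoded bits = sum of merged weights = 82 + 196 = 278.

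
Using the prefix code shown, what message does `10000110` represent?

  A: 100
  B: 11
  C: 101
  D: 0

Read left to right; each codeword is recognised as soon as it completes (prefix code):
  100→A | 0→D | 0→D | 11→B | 0→D
Decoded message: ADDBD

ADDBD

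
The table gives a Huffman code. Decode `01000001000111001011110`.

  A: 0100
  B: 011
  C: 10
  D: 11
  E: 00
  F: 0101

AEABCFDC

Read left to right; each codeword is recognised as soon as it completes (prefix code):
  0100→A | 00→E | 0100→A | 011→B | 10→C | 0101→F | 11→D | 10→C
Decoded message: AEABCFDC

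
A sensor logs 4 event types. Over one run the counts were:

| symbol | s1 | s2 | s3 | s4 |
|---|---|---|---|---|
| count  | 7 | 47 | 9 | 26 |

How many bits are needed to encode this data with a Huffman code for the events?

147

Greedily combine the two least-frequent nodes:
combine s1(7), s3(9) → 16
combine 16, s4(26) → 42
combine 42, s2(47) → 89
Each symbol's bit-cost is frequency × depth; summing gives 147 bits (equivalently 16 + 42 + 89).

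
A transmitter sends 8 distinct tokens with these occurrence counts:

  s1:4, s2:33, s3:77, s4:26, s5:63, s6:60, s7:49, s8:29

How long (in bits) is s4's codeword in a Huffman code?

5

Repeatedly merge the two smallest:
merge s1(4) and s4(26): 30
merge s8(29) and 30: 59
merge s2(33) and s7(49): 82
merge 59 and s6(60): 119
merge s5(63) and s3(77): 140
merge 82 and 119: 201
merge 140 and 201: 341
The subtree containing s4 is merged 5 times, so code length = 5.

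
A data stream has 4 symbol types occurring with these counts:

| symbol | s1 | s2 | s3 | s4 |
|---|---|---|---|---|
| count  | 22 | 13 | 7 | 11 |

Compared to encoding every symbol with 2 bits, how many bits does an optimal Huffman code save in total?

Fixed-length: 2 bits × 53 symbols = 106 bits.
Huffman merges:
merge s3(7) and s4(11): 18
merge s2(13) and 18: 31
merge s1(22) and 31: 53
Huffman total = 18 + 31 + 53 = 102 bits.
Saving = 106 − 102 = 4 bits.

4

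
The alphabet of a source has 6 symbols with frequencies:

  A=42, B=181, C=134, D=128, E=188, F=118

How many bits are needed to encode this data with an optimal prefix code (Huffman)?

2004

Greedily combine the two least-frequent nodes:
A(42) + F(118) → 160
D(128) + C(134) → 262
160 + B(181) → 341
E(188) + 262 → 450
341 + 450 → 791
Total encoded bits = sum of merged weights = 160 + 262 + 341 + 450 + 791 = 2004.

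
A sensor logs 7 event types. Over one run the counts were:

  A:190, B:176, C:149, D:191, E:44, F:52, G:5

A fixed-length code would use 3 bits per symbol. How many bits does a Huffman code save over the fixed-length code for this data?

407

Fixed-length: 3 bits × 807 symbols = 2421 bits.
Huffman merges:
merge G(5) and E(44): 49
merge 49 and F(52): 101
merge 101 and C(149): 250
merge B(176) and A(190): 366
merge D(191) and 250: 441
merge 366 and 441: 807
Huffman total = 49 + 101 + 250 + 366 + 441 + 807 = 2014 bits.
Saving = 2421 − 2014 = 407 bits.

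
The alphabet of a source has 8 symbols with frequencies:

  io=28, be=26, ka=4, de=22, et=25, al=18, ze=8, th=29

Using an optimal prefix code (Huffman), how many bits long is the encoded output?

Build the Huffman tree bottom-up:
combine ka(4), ze(8) → 12
combine 12, al(18) → 30
combine de(22), et(25) → 47
combine be(26), io(28) → 54
combine th(29), 30 → 59
combine 47, 54 → 101
combine 59, 101 → 160
The encoded length is the sum of every internal node's weight: 12 + 30 + 47 + 54 + 59 + 101 + 160 = 463 bits.

463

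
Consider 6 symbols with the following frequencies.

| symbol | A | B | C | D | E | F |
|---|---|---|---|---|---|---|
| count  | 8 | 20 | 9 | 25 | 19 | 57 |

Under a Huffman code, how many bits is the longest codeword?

4

Merge the two lowest-weight nodes at each step:
A(8) + C(9) → 17
17 + E(19) → 36
B(20) + D(25) → 45
36 + 45 → 81
F(57) + 81 → 138
Maximum depth reached is 4.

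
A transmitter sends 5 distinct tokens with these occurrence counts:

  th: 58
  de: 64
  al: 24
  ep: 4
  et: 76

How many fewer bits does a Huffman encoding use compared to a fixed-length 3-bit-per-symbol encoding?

198

Fixed-length: 3 bits × 226 symbols = 678 bits.
Huffman merges:
combine ep(4), al(24) → 28
combine 28, th(58) → 86
combine de(64), et(76) → 140
combine 86, 140 → 226
Huffman total = 28 + 86 + 140 + 226 = 480 bits.
Saving = 678 − 480 = 198 bits.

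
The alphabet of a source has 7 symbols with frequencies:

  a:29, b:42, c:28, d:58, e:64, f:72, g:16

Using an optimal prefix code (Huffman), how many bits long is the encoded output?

Merge the two smallest weights repeatedly:
g(16) + c(28) → 44
a(29) + b(42) → 71
44 + d(58) → 102
e(64) + 71 → 135
f(72) + 102 → 174
135 + 174 → 309
Each symbol's bit-cost is frequency × depth; summing gives 835 bits (equivalently 44 + 71 + 102 + 135 + 174 + 309).

835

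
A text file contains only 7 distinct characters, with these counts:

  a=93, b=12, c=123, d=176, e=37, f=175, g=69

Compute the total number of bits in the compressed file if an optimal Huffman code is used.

1748

Greedily combine the two least-frequent nodes:
merge b(12) and e(37): 49
merge 49 and g(69): 118
merge a(93) and 118: 211
merge c(123) and f(175): 298
merge d(176) and 211: 387
merge 298 and 387: 685
Each symbol's bit-cost is frequency × depth; summing gives 1748 bits (equivalently 49 + 118 + 211 + 298 + 387 + 685).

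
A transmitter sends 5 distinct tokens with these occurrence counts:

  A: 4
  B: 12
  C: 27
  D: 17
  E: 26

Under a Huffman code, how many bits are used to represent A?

3

Repeatedly merge the two smallest:
merge A(4) and B(12): 16
merge 16 and D(17): 33
merge E(26) and C(27): 53
merge 33 and 53: 86
A sits 3 levels below the root, so its codeword is 3 bits.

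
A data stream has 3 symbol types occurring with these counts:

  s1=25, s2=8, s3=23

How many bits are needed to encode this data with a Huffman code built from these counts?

Greedily combine the two least-frequent nodes:
s2(8) + s3(23) → 31
s1(25) + 31 → 56
The encoded length is the sum of every internal node's weight: 31 + 56 = 87 bits.

87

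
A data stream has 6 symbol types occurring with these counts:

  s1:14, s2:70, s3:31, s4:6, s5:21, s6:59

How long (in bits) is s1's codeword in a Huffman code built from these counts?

4

Huffman merges, smallest pair first:
s4(6) + s1(14) → 20
20 + s5(21) → 41
s3(31) + 41 → 72
s6(59) + s2(70) → 129
72 + 129 → 201
s1 sits 4 levels below the root, so its codeword is 4 bits.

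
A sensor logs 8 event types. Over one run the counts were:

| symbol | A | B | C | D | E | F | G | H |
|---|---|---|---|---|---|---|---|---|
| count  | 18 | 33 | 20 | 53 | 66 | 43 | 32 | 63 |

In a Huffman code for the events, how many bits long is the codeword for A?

4

Huffman merges, smallest pair first:
A(18) + C(20) → 38
G(32) + B(33) → 65
38 + F(43) → 81
D(53) + H(63) → 116
65 + E(66) → 131
81 + 116 → 197
131 + 197 → 328
The subtree containing A is merged 4 times, so code length = 4.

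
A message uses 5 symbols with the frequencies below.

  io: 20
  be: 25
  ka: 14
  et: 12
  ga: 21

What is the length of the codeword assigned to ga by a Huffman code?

Huffman merges, smallest pair first:
merge et(12) and ka(14): 26
merge io(20) and ga(21): 41
merge be(25) and 26: 51
merge 41 and 51: 92
ga's leaf is at depth 2, giving a 2-bit codeword.

2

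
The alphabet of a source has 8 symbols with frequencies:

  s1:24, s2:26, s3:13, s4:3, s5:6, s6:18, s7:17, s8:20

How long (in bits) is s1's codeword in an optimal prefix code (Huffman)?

2

Build the tree from the bottom:
merge s4(3) and s5(6): 9
merge 9 and s3(13): 22
merge s7(17) and s6(18): 35
merge s8(20) and 22: 42
merge s1(24) and s2(26): 50
merge 35 and 42: 77
merge 50 and 77: 127
s1's leaf is at depth 2, giving a 2-bit codeword.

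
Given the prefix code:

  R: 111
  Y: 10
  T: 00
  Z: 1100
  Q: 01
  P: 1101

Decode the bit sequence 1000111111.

YTRR

Read left to right; each codeword is recognised as soon as it completes (prefix code):
  10→Y | 00→T | 111→R | 111→R
Decoded message: YTRR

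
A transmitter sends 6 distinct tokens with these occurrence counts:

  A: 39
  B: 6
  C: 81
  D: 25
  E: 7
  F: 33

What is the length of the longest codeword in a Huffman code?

5

Merge the two lowest-weight nodes at each step:
combine B(6), E(7) → 13
combine 13, D(25) → 38
combine F(33), 38 → 71
combine A(39), 71 → 110
combine C(81), 110 → 191
The rarest symbols sit at the bottom; the longest codeword is 5 bits.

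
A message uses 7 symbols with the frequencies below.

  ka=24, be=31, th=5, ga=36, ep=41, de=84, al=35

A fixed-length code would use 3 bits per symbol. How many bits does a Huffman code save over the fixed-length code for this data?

Fixed-length: 3 bits × 256 symbols = 768 bits.
Huffman merges:
merge th(5) and ka(24): 29
merge 29 and be(31): 60
merge al(35) and ga(36): 71
merge ep(41) and 60: 101
merge 71 and de(84): 155
merge 101 and 155: 256
Huffman total = 29 + 60 + 71 + 101 + 155 + 256 = 672 bits.
Saving = 768 − 672 = 96 bits.

96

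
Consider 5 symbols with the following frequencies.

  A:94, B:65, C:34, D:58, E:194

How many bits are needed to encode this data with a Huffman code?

945

Build the Huffman tree bottom-up:
C(34) + D(58) → 92
B(65) + 92 → 157
A(94) + 157 → 251
E(194) + 251 → 445
The encoded length is the sum of every internal node's weight: 92 + 157 + 251 + 445 = 945 bits.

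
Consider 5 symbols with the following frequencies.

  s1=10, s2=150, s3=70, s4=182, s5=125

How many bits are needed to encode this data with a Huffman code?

1154

Build the Huffman tree bottom-up:
combine s1(10), s3(70) → 80
combine 80, s5(125) → 205
combine s2(150), s4(182) → 332
combine 205, 332 → 537
The encoded length is the sum of every internal node's weight: 80 + 205 + 332 + 537 = 1154 bits.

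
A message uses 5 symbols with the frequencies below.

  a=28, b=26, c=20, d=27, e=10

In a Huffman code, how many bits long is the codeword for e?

Repeatedly merge the two smallest:
combine e(10), c(20) → 30
combine b(26), d(27) → 53
combine a(28), 30 → 58
combine 53, 58 → 111
e sits 3 levels below the root, so its codeword is 3 bits.

3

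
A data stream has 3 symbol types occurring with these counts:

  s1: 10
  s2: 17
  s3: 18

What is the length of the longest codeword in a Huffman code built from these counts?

Merge the two lowest-weight nodes at each step:
s1(10) + s2(17) → 27
s3(18) + 27 → 45
The first pair merged (s1, s2) ends up deepest, at depth 2.

2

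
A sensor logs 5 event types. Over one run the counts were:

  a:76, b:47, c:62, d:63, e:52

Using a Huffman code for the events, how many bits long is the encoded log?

Build the Huffman tree bottom-up:
merge b(47) and e(52): 99
merge c(62) and d(63): 125
merge a(76) and 99: 175
merge 125 and 175: 300
Total encoded bits = sum of merged weights = 99 + 125 + 175 + 300 = 699.

699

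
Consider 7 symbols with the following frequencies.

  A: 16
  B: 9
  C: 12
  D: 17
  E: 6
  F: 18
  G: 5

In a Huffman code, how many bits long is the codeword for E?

4

Repeatedly merge the two smallest:
G(5) + E(6) → 11
B(9) + 11 → 20
C(12) + A(16) → 28
D(17) + F(18) → 35
20 + 28 → 48
35 + 48 → 83
E sits 4 levels below the root, so its codeword is 4 bits.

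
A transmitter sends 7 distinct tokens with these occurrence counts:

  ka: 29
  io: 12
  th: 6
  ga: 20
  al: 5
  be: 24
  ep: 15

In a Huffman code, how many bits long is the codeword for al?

Repeatedly merge the two smallest:
merge al(5) and th(6): 11
merge 11 and io(12): 23
merge ep(15) and ga(20): 35
merge 23 and be(24): 47
merge ka(29) and 35: 64
merge 47 and 64: 111
The subtree containing al is merged 4 times, so code length = 4.

4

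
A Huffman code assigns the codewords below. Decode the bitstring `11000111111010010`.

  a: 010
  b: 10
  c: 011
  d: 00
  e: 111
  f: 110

fdeeaa

Read left to right; each codeword is recognised as soon as it completes (prefix code):
  110→f | 00→d | 111→e | 111→e | 010→a | 010→a
Decoded message: fdeeaa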